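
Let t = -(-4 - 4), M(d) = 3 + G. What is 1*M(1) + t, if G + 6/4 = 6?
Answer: 31/2 ≈ 15.500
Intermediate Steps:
G = 9/2 (G = -3/2 + 6 = 9/2 ≈ 4.5000)
M(d) = 15/2 (M(d) = 3 + 9/2 = 15/2)
t = 8 (t = -1*(-8) = 8)
1*M(1) + t = 1*(15/2) + 8 = 15/2 + 8 = 31/2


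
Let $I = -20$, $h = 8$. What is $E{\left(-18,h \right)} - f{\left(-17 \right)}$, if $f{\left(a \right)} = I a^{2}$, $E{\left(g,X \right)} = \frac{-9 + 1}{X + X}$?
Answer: $\frac{11559}{2} \approx 5779.5$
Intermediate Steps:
$E{\left(g,X \right)} = - \frac{4}{X}$ ($E{\left(g,X \right)} = - \frac{8}{2 X} = - 8 \frac{1}{2 X} = - \frac{4}{X}$)
$f{\left(a \right)} = - 20 a^{2}$
$E{\left(-18,h \right)} - f{\left(-17 \right)} = - \frac{4}{8} - - 20 \left(-17\right)^{2} = \left(-4\right) \frac{1}{8} - \left(-20\right) 289 = - \frac{1}{2} - -5780 = - \frac{1}{2} + 5780 = \frac{11559}{2}$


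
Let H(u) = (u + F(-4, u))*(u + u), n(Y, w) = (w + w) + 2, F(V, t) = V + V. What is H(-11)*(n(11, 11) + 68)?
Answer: 38456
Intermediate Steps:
F(V, t) = 2*V
n(Y, w) = 2 + 2*w (n(Y, w) = 2*w + 2 = 2 + 2*w)
H(u) = 2*u*(-8 + u) (H(u) = (u + 2*(-4))*(u + u) = (u - 8)*(2*u) = (-8 + u)*(2*u) = 2*u*(-8 + u))
H(-11)*(n(11, 11) + 68) = (2*(-11)*(-8 - 11))*((2 + 2*11) + 68) = (2*(-11)*(-19))*((2 + 22) + 68) = 418*(24 + 68) = 418*92 = 38456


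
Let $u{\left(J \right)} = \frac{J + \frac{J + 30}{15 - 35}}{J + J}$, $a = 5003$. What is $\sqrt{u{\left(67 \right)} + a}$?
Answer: $\frac{\sqrt{8984219610}}{1340} \approx 70.735$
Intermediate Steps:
$u{\left(J \right)} = \frac{- \frac{3}{2} + \frac{19 J}{20}}{2 J}$ ($u{\left(J \right)} = \frac{J + \frac{30 + J}{-20}}{2 J} = \left(J + \left(30 + J\right) \left(- \frac{1}{20}\right)\right) \frac{1}{2 J} = \left(J - \left(\frac{3}{2} + \frac{J}{20}\right)\right) \frac{1}{2 J} = \left(- \frac{3}{2} + \frac{19 J}{20}\right) \frac{1}{2 J} = \frac{- \frac{3}{2} + \frac{19 J}{20}}{2 J}$)
$\sqrt{u{\left(67 \right)} + a} = \sqrt{\frac{-30 + 19 \cdot 67}{40 \cdot 67} + 5003} = \sqrt{\frac{1}{40} \cdot \frac{1}{67} \left(-30 + 1273\right) + 5003} = \sqrt{\frac{1}{40} \cdot \frac{1}{67} \cdot 1243 + 5003} = \sqrt{\frac{1243}{2680} + 5003} = \sqrt{\frac{13409283}{2680}} = \frac{\sqrt{8984219610}}{1340}$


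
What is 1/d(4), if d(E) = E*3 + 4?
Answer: 1/16 ≈ 0.062500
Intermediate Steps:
d(E) = 4 + 3*E (d(E) = 3*E + 4 = 4 + 3*E)
1/d(4) = 1/(4 + 3*4) = 1/(4 + 12) = 1/16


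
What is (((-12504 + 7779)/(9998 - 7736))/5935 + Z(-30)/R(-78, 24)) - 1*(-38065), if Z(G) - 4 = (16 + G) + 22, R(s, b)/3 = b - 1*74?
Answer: 851700673879/22374950 ≈ 38065.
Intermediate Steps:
R(s, b) = -222 + 3*b (R(s, b) = 3*(b - 1*74) = 3*(b - 74) = 3*(-74 + b) = -222 + 3*b)
Z(G) = 42 + G (Z(G) = 4 + ((16 + G) + 22) = 4 + (38 + G) = 42 + G)
(((-12504 + 7779)/(9998 - 7736))/5935 + Z(-30)/R(-78, 24)) - 1*(-38065) = (((-12504 + 7779)/(9998 - 7736))/5935 + (42 - 30)/(-222 + 3*24)) - 1*(-38065) = (-4725/2262*(1/5935) + 12/(-222 + 72)) + 38065 = (-4725*1/2262*(1/5935) + 12/(-150)) + 38065 = (-1575/754*1/5935 + 12*(-1/150)) + 38065 = (-315/894998 - 2/25) + 38065 = -1797871/22374950 + 38065 = 851700673879/22374950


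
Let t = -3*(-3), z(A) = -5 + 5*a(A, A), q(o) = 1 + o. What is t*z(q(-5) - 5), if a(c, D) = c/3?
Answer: -180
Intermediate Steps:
a(c, D) = c/3 (a(c, D) = c*(⅓) = c/3)
z(A) = -5 + 5*A/3 (z(A) = -5 + 5*(A/3) = -5 + 5*A/3)
t = 9
t*z(q(-5) - 5) = 9*(-5 + 5*((1 - 5) - 5)/3) = 9*(-5 + 5*(-4 - 5)/3) = 9*(-5 + (5/3)*(-9)) = 9*(-5 - 15) = 9*(-20) = -180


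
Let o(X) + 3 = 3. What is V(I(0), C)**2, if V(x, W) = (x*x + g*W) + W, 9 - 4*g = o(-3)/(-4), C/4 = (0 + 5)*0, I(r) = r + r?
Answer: 0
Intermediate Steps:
I(r) = 2*r
o(X) = 0 (o(X) = -3 + 3 = 0)
C = 0 (C = 4*((0 + 5)*0) = 4*(5*0) = 4*0 = 0)
g = 9/4 (g = 9/4 - 0/(-4) = 9/4 - 0*(-1)/4 = 9/4 - 1/4*0 = 9/4 + 0 = 9/4 ≈ 2.2500)
V(x, W) = x**2 + 13*W/4 (V(x, W) = (x*x + 9*W/4) + W = (x**2 + 9*W/4) + W = x**2 + 13*W/4)
V(I(0), C)**2 = ((2*0)**2 + (13/4)*0)**2 = (0**2 + 0)**2 = (0 + 0)**2 = 0**2 = 0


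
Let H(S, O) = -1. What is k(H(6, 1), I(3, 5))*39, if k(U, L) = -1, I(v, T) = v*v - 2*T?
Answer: -39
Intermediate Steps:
I(v, T) = v**2 - 2*T
k(H(6, 1), I(3, 5))*39 = -1*39 = -39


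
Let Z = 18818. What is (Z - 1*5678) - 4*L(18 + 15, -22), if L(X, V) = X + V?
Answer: 13096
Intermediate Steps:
L(X, V) = V + X
(Z - 1*5678) - 4*L(18 + 15, -22) = (18818 - 1*5678) - 4*(-22 + (18 + 15)) = (18818 - 5678) - 4*(-22 + 33) = 13140 - 4*11 = 13140 - 44 = 13096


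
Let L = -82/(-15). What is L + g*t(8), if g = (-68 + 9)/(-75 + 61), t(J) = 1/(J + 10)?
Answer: 7183/1260 ≈ 5.7008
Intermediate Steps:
t(J) = 1/(10 + J)
g = 59/14 (g = -59/(-14) = -59*(-1/14) = 59/14 ≈ 4.2143)
L = 82/15 (L = -82*(-1/15) = 82/15 ≈ 5.4667)
L + g*t(8) = 82/15 + 59/(14*(10 + 8)) = 82/15 + (59/14)/18 = 82/15 + (59/14)*(1/18) = 82/15 + 59/252 = 7183/1260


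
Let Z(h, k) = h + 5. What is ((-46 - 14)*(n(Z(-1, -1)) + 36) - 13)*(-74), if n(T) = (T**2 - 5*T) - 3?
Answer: 129722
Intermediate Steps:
Z(h, k) = 5 + h
n(T) = -3 + T**2 - 5*T
((-46 - 14)*(n(Z(-1, -1)) + 36) - 13)*(-74) = ((-46 - 14)*((-3 + (5 - 1)**2 - 5*(5 - 1)) + 36) - 13)*(-74) = (-60*((-3 + 4**2 - 5*4) + 36) - 13)*(-74) = (-60*((-3 + 16 - 20) + 36) - 13)*(-74) = (-60*(-7 + 36) - 13)*(-74) = (-60*29 - 13)*(-74) = (-1740 - 13)*(-74) = -1753*(-74) = 129722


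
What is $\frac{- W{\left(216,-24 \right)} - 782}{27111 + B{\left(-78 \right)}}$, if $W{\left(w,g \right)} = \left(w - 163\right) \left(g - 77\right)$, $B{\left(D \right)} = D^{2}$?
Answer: $\frac{4571}{33195} \approx 0.1377$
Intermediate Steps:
$W{\left(w,g \right)} = \left(-163 + w\right) \left(-77 + g\right)$
$\frac{- W{\left(216,-24 \right)} - 782}{27111 + B{\left(-78 \right)}} = \frac{- (12551 - -3912 - 16632 - 5184) - 782}{27111 + \left(-78\right)^{2}} = \frac{- (12551 + 3912 - 16632 - 5184) - 782}{27111 + 6084} = \frac{\left(-1\right) \left(-5353\right) - 782}{33195} = \left(5353 - 782\right) \frac{1}{33195} = 4571 \cdot \frac{1}{33195} = \frac{4571}{33195}$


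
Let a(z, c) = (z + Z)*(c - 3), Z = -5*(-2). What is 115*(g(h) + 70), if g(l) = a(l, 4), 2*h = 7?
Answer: 19205/2 ≈ 9602.5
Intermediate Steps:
Z = 10
h = 7/2 (h = (1/2)*7 = 7/2 ≈ 3.5000)
a(z, c) = (-3 + c)*(10 + z) (a(z, c) = (z + 10)*(c - 3) = (10 + z)*(-3 + c) = (-3 + c)*(10 + z))
g(l) = 10 + l (g(l) = -30 - 3*l + 10*4 + 4*l = -30 - 3*l + 40 + 4*l = 10 + l)
115*(g(h) + 70) = 115*((10 + 7/2) + 70) = 115*(27/2 + 70) = 115*(167/2) = 19205/2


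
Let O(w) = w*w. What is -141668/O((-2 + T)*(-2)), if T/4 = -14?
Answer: -35417/3364 ≈ -10.528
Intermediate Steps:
T = -56 (T = 4*(-14) = -56)
O(w) = w**2
-141668/O((-2 + T)*(-2)) = -141668*1/(4*(-2 - 56)**2) = -141668/((-58*(-2))**2) = -141668/(116**2) = -141668/13456 = -141668*1/13456 = -35417/3364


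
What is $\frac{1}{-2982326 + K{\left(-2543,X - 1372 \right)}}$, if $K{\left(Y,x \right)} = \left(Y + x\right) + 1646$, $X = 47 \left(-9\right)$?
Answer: $- \frac{1}{2985018} \approx -3.3501 \cdot 10^{-7}$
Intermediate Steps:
$X = -423$
$K{\left(Y,x \right)} = 1646 + Y + x$
$\frac{1}{-2982326 + K{\left(-2543,X - 1372 \right)}} = \frac{1}{-2982326 - 2692} = \frac{1}{-2985018} = - \frac{1}{2985018}$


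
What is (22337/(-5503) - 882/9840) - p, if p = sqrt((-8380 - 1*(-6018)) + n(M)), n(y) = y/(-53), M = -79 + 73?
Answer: -37441621/9024920 - 2*I*sqrt(1658635)/53 ≈ -4.1487 - 48.599*I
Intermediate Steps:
M = -6
n(y) = -y/53 (n(y) = y*(-1/53) = -y/53)
p = 2*I*sqrt(1658635)/53 (p = sqrt((-8380 - 1*(-6018)) - 1/53*(-6)) = sqrt((-8380 + 6018) + 6/53) = sqrt(-2362 + 6/53) = sqrt(-125180/53) = 2*I*sqrt(1658635)/53 ≈ 48.599*I)
(22337/(-5503) - 882/9840) - p = (22337/(-5503) - 882/9840) - 2*I*sqrt(1658635)/53 = (22337*(-1/5503) - 882*1/9840) - 2*I*sqrt(1658635)/53 = (-22337/5503 - 147/1640) - 2*I*sqrt(1658635)/53 = -37441621/9024920 - 2*I*sqrt(1658635)/53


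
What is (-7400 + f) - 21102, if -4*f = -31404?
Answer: -20651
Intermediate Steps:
f = 7851 (f = -¼*(-31404) = 7851)
(-7400 + f) - 21102 = (-7400 + 7851) - 21102 = 451 - 21102 = -20651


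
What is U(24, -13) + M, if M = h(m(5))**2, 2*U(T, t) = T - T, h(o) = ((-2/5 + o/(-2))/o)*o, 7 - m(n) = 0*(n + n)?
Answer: 1521/100 ≈ 15.210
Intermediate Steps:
m(n) = 7 (m(n) = 7 - 0*(n + n) = 7 - 0*2*n = 7 - 1*0 = 7 + 0 = 7)
h(o) = -2/5 - o/2 (h(o) = ((-2*1/5 + o*(-1/2))/o)*o = ((-2/5 - o/2)/o)*o = -2/5 - o/2)
U(T, t) = 0 (U(T, t) = (T - T)/2 = (1/2)*0 = 0)
M = 1521/100 (M = (-2/5 - 1/2*7)**2 = (-2/5 - 7/2)**2 = (-39/10)**2 = 1521/100 ≈ 15.210)
U(24, -13) + M = 0 + 1521/100 = 1521/100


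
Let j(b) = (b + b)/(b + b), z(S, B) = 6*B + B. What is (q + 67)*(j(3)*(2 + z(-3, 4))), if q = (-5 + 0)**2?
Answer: 2760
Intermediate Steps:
z(S, B) = 7*B
j(b) = 1 (j(b) = (2*b)/((2*b)) = (2*b)*(1/(2*b)) = 1)
q = 25 (q = (-5)**2 = 25)
(q + 67)*(j(3)*(2 + z(-3, 4))) = (25 + 67)*(1*(2 + 7*4)) = 92*(1*(2 + 28)) = 92*(1*30) = 92*30 = 2760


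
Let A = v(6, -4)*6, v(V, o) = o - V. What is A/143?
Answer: -60/143 ≈ -0.41958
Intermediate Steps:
A = -60 (A = (-4 - 1*6)*6 = (-4 - 6)*6 = -10*6 = -60)
A/143 = -60/143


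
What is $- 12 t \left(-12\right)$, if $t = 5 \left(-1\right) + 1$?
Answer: $-576$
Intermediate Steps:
$t = -4$ ($t = -5 + 1 = -4$)
$- 12 t \left(-12\right) = \left(-12\right) \left(-4\right) \left(-12\right) = 48 \left(-12\right) = -576$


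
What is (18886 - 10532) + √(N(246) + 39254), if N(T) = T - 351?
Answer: 8354 + √39149 ≈ 8551.9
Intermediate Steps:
N(T) = -351 + T
(18886 - 10532) + √(N(246) + 39254) = (18886 - 10532) + √((-351 + 246) + 39254) = 8354 + √(-105 + 39254) = 8354 + √39149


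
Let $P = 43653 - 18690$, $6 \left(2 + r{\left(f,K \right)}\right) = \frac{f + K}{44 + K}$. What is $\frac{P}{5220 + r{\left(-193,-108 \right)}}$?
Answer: $\frac{9585792}{2004013} \approx 4.7833$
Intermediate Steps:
$r{\left(f,K \right)} = -2 + \frac{K + f}{6 \left(44 + K\right)}$ ($r{\left(f,K \right)} = -2 + \frac{\left(f + K\right) \frac{1}{44 + K}}{6} = -2 + \frac{\left(K + f\right) \frac{1}{44 + K}}{6} = -2 + \frac{\frac{1}{44 + K} \left(K + f\right)}{6} = -2 + \frac{K + f}{6 \left(44 + K\right)}$)
$P = 24963$ ($P = 43653 - 18690 = 24963$)
$\frac{P}{5220 + r{\left(-193,-108 \right)}} = \frac{24963}{5220 + \frac{-528 - 193 - -1188}{6 \left(44 - 108\right)}} = \frac{24963}{5220 + \frac{-528 - 193 + 1188}{6 \left(-64\right)}} = \frac{24963}{5220 + \frac{1}{6} \left(- \frac{1}{64}\right) 467} = \frac{24963}{5220 - \frac{467}{384}} = \frac{24963}{\frac{2004013}{384}} = 24963 \cdot \frac{384}{2004013} = \frac{9585792}{2004013}$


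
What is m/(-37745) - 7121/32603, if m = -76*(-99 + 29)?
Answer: -88446021/246120047 ≈ -0.35936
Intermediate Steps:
m = 5320 (m = -76*(-70) = 5320)
m/(-37745) - 7121/32603 = 5320/(-37745) - 7121/32603 = 5320*(-1/37745) - 7121*1/32603 = -1064/7549 - 7121/32603 = -88446021/246120047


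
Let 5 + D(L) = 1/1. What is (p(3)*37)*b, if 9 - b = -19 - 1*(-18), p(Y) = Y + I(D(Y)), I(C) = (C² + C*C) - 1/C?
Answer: 26085/2 ≈ 13043.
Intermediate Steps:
D(L) = -4 (D(L) = -5 + 1/1 = -5 + 1 = -4)
I(C) = -1/C + 2*C² (I(C) = (C² + C²) - 1/C = 2*C² - 1/C = -1/C + 2*C²)
p(Y) = 129/4 + Y (p(Y) = Y + (-1 + 2*(-4)³)/(-4) = Y - (-1 + 2*(-64))/4 = Y - (-1 - 128)/4 = Y - ¼*(-129) = Y + 129/4 = 129/4 + Y)
b = 10 (b = 9 - (-19 - 1*(-18)) = 9 - (-19 + 18) = 9 - 1*(-1) = 9 + 1 = 10)
(p(3)*37)*b = ((129/4 + 3)*37)*10 = ((141/4)*37)*10 = (5217/4)*10 = 26085/2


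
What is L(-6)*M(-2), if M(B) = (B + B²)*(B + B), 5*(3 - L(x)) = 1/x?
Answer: -364/15 ≈ -24.267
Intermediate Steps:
L(x) = 3 - 1/(5*x)
M(B) = 2*B*(B + B²) (M(B) = (B + B²)*(2*B) = 2*B*(B + B²))
L(-6)*M(-2) = (3 - ⅕/(-6))*(2*(-2)²*(1 - 2)) = (3 - ⅕*(-⅙))*(2*4*(-1)) = (3 + 1/30)*(-8) = (91/30)*(-8) = -364/15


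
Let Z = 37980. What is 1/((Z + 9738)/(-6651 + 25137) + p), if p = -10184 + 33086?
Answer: 1027/23523005 ≈ 4.3659e-5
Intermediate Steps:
p = 22902
1/((Z + 9738)/(-6651 + 25137) + p) = 1/((37980 + 9738)/(-6651 + 25137) + 22902) = 1/(47718/18486 + 22902) = 1/(47718*(1/18486) + 22902) = 1/(2651/1027 + 22902) = 1/(23523005/1027) = 1027/23523005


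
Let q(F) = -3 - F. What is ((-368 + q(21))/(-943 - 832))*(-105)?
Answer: -8232/355 ≈ -23.189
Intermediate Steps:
((-368 + q(21))/(-943 - 832))*(-105) = ((-368 + (-3 - 1*21))/(-943 - 832))*(-105) = ((-368 + (-3 - 21))/(-1775))*(-105) = ((-368 - 24)*(-1/1775))*(-105) = -392*(-1/1775)*(-105) = (392/1775)*(-105) = -8232/355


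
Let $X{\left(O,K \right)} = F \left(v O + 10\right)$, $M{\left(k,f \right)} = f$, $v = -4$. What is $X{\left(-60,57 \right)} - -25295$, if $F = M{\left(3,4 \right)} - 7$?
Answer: $24545$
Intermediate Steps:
$F = -3$ ($F = 4 - 7 = -3$)
$X{\left(O,K \right)} = -30 + 12 O$ ($X{\left(O,K \right)} = - 3 \left(- 4 O + 10\right) = - 3 \left(10 - 4 O\right) = -30 + 12 O$)
$X{\left(-60,57 \right)} - -25295 = \left(-30 + 12 \left(-60\right)\right) - -25295 = \left(-30 - 720\right) + 25295 = -750 + 25295 = 24545$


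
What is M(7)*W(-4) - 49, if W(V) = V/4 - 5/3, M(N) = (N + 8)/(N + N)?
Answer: -363/7 ≈ -51.857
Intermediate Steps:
M(N) = (8 + N)/(2*N) (M(N) = (8 + N)/((2*N)) = (8 + N)*(1/(2*N)) = (8 + N)/(2*N))
W(V) = -5/3 + V/4 (W(V) = V*(1/4) - 5*1/3 = V/4 - 5/3 = -5/3 + V/4)
M(7)*W(-4) - 49 = ((1/2)*(8 + 7)/7)*(-5/3 + (1/4)*(-4)) - 49 = ((1/2)*(1/7)*15)*(-5/3 - 1) - 49 = (15/14)*(-8/3) - 49 = -20/7 - 49 = -363/7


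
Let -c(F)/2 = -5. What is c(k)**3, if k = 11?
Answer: 1000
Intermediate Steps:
c(F) = 10 (c(F) = -2*(-5) = 10)
c(k)**3 = 10**3 = 1000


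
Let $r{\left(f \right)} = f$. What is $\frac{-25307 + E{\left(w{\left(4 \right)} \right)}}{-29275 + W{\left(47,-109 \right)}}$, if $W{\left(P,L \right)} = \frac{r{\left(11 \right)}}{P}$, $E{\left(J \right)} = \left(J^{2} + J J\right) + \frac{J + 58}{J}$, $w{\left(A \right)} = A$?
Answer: $\frac{2374393}{2751828} \approx 0.86284$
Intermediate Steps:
$E{\left(J \right)} = 2 J^{2} + \frac{58 + J}{J}$ ($E{\left(J \right)} = \left(J^{2} + J^{2}\right) + \frac{58 + J}{J} = 2 J^{2} + \frac{58 + J}{J}$)
$W{\left(P,L \right)} = \frac{11}{P}$
$\frac{-25307 + E{\left(w{\left(4 \right)} \right)}}{-29275 + W{\left(47,-109 \right)}} = \frac{-25307 + \frac{58 + 4 + 2 \cdot 4^{3}}{4}}{-29275 + \frac{11}{47}} = \frac{-25307 + \frac{58 + 4 + 2 \cdot 64}{4}}{-29275 + 11 \cdot \frac{1}{47}} = \frac{-25307 + \frac{58 + 4 + 128}{4}}{-29275 + \frac{11}{47}} = \frac{-25307 + \frac{1}{4} \cdot 190}{- \frac{1375914}{47}} = \left(-25307 + \frac{95}{2}\right) \left(- \frac{47}{1375914}\right) = \left(- \frac{50519}{2}\right) \left(- \frac{47}{1375914}\right) = \frac{2374393}{2751828}$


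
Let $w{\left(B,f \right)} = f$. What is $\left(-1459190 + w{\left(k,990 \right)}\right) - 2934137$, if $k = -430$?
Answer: $-4392337$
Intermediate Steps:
$\left(-1459190 + w{\left(k,990 \right)}\right) - 2934137 = \left(-1459190 + 990\right) - 2934137 = -1458200 - 2934137 = -4392337$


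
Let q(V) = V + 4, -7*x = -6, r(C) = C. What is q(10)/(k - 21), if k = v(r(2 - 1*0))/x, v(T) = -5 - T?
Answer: -12/25 ≈ -0.48000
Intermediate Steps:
x = 6/7 (x = -⅐*(-6) = 6/7 ≈ 0.85714)
q(V) = 4 + V
k = -49/6 (k = (-5 - (2 - 1*0))/(6/7) = (-5 - (2 + 0))*(7/6) = (-5 - 1*2)*(7/6) = (-5 - 2)*(7/6) = -7*7/6 = -49/6 ≈ -8.1667)
q(10)/(k - 21) = (4 + 10)/(-49/6 - 21) = 14/(-175/6) = -6/175*14 = -12/25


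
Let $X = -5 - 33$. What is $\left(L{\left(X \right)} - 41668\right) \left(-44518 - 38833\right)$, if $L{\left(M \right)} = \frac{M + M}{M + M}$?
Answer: $3472986117$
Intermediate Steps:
$X = -38$ ($X = -5 - 33 = -38$)
$L{\left(M \right)} = 1$ ($L{\left(M \right)} = \frac{2 M}{2 M} = 2 M \frac{1}{2 M} = 1$)
$\left(L{\left(X \right)} - 41668\right) \left(-44518 - 38833\right) = \left(1 - 41668\right) \left(-44518 - 38833\right) = \left(-41667\right) \left(-83351\right) = 3472986117$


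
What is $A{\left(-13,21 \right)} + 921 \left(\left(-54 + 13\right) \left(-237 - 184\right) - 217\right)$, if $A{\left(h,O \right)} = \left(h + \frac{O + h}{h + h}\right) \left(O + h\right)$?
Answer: $\frac{204066428}{13} \approx 1.5697 \cdot 10^{7}$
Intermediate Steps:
$A{\left(h,O \right)} = \left(O + h\right) \left(h + \frac{O + h}{2 h}\right)$ ($A{\left(h,O \right)} = \left(h + \frac{O + h}{2 h}\right) \left(O + h\right) = \left(O + h\right) \left(h + \frac{O + h}{2 h}\right)$)
$A{\left(-13,21 \right)} + 921 \left(\left(-54 + 13\right) \left(-237 - 184\right) - 217\right) = \left(21 + \left(-13\right)^{2} + \frac{1}{2} \left(-13\right) + 21 \left(-13\right) + \frac{21^{2}}{2 \left(-13\right)}\right) + 921 \left(\left(-54 + 13\right) \left(-237 - 184\right) - 217\right) = \left(21 + 169 - \frac{13}{2} - 273 + \frac{1}{2} \cdot 441 \left(- \frac{1}{13}\right)\right) + 921 \left(\left(-41\right) \left(-421\right) - 217\right) = \left(21 + 169 - \frac{13}{2} - 273 - \frac{441}{26}\right) + 921 \left(17261 - 217\right) = - \frac{1384}{13} + 921 \cdot 17044 = - \frac{1384}{13} + 15697524 = \frac{204066428}{13}$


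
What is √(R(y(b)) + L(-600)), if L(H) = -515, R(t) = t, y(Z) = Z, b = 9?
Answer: I*√506 ≈ 22.494*I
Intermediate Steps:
√(R(y(b)) + L(-600)) = √(9 - 515) = √(-506) = I*√506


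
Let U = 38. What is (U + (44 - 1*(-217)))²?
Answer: 89401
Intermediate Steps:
(U + (44 - 1*(-217)))² = (38 + (44 - 1*(-217)))² = (38 + (44 + 217))² = (38 + 261)² = 299² = 89401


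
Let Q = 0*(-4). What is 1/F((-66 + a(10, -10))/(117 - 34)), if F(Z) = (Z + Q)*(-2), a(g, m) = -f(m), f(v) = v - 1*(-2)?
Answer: 83/116 ≈ 0.71552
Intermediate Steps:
f(v) = 2 + v (f(v) = v + 2 = 2 + v)
a(g, m) = -2 - m (a(g, m) = -(2 + m) = -2 - m)
Q = 0
F(Z) = -2*Z (F(Z) = (Z + 0)*(-2) = Z*(-2) = -2*Z)
1/F((-66 + a(10, -10))/(117 - 34)) = 1/(-2*(-66 + (-2 - 1*(-10)))/(117 - 34)) = 1/(-2*(-66 + (-2 + 10))/83) = 1/(-2*(-66 + 8)/83) = 1/(-(-116)/83) = 1/(-2*(-58/83)) = 1/(116/83) = 83/116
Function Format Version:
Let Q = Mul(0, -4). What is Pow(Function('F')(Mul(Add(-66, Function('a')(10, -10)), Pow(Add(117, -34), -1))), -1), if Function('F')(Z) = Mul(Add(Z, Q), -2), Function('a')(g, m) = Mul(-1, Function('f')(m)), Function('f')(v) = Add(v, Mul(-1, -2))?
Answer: Rational(83, 116) ≈ 0.71552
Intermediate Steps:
Function('f')(v) = Add(2, v) (Function('f')(v) = Add(v, 2) = Add(2, v))
Function('a')(g, m) = Add(-2, Mul(-1, m)) (Function('a')(g, m) = Mul(-1, Add(2, m)) = Add(-2, Mul(-1, m)))
Q = 0
Function('F')(Z) = Mul(-2, Z) (Function('F')(Z) = Mul(Add(Z, 0), -2) = Mul(Z, -2) = Mul(-2, Z))
Pow(Function('F')(Mul(Add(-66, Function('a')(10, -10)), Pow(Add(117, -34), -1))), -1) = Pow(Mul(-2, Mul(Add(-66, Add(-2, Mul(-1, -10))), Pow(Add(117, -34), -1))), -1) = Pow(Mul(-2, Mul(Add(-66, Add(-2, 10)), Pow(83, -1))), -1) = Pow(Mul(-2, Mul(Add(-66, 8), Rational(1, 83))), -1) = Pow(Mul(-2, Mul(-58, Rational(1, 83))), -1) = Pow(Mul(-2, Rational(-58, 83)), -1) = Pow(Rational(116, 83), -1) = Rational(83, 116)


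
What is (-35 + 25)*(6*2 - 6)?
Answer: -60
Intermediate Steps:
(-35 + 25)*(6*2 - 6) = -10*(12 - 6) = -10*6 = -60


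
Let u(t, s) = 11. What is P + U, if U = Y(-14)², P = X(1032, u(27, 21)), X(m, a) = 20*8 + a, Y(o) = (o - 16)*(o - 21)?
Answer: 1102671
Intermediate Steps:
Y(o) = (-21 + o)*(-16 + o) (Y(o) = (-16 + o)*(-21 + o) = (-21 + o)*(-16 + o))
X(m, a) = 160 + a
P = 171 (P = 160 + 11 = 171)
U = 1102500 (U = (336 + (-14)² - 37*(-14))² = (336 + 196 + 518)² = 1050² = 1102500)
P + U = 171 + 1102500 = 1102671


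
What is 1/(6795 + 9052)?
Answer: 1/15847 ≈ 6.3103e-5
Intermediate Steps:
1/(6795 + 9052) = 1/15847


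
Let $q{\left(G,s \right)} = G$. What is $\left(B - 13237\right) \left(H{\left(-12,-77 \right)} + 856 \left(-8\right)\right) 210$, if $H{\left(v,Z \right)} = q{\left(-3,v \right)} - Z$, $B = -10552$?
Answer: $33840804060$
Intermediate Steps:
$H{\left(v,Z \right)} = -3 - Z$
$\left(B - 13237\right) \left(H{\left(-12,-77 \right)} + 856 \left(-8\right)\right) 210 = \left(-10552 - 13237\right) \left(\left(-3 - -77\right) + 856 \left(-8\right)\right) 210 = - 23789 \left(\left(-3 + 77\right) - 6848\right) 210 = - 23789 \left(74 - 6848\right) 210 = \left(-23789\right) \left(-6774\right) 210 = 161146686 \cdot 210 = 33840804060$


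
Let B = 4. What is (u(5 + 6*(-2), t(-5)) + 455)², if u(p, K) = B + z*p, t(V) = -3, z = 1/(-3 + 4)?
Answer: 204304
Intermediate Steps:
z = 1 (z = 1/1 = 1)
u(p, K) = 4 + p (u(p, K) = 4 + 1*p = 4 + p)
(u(5 + 6*(-2), t(-5)) + 455)² = ((4 + (5 + 6*(-2))) + 455)² = ((4 + (5 - 12)) + 455)² = ((4 - 7) + 455)² = (-3 + 455)² = 452² = 204304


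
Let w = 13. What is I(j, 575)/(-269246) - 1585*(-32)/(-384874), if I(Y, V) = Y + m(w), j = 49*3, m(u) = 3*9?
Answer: -3430781299/25906446251 ≈ -0.13243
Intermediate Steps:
m(u) = 27
j = 147
I(Y, V) = 27 + Y (I(Y, V) = Y + 27 = 27 + Y)
I(j, 575)/(-269246) - 1585*(-32)/(-384874) = (27 + 147)/(-269246) - 1585*(-32)/(-384874) = 174*(-1/269246) + 50720*(-1/384874) = -87/134623 - 25360/192437 = -3430781299/25906446251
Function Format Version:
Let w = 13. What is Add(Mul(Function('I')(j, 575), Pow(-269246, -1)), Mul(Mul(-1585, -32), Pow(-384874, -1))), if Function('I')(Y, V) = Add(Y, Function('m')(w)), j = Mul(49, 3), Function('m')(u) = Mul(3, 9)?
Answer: Rational(-3430781299, 25906446251) ≈ -0.13243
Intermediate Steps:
Function('m')(u) = 27
j = 147
Function('I')(Y, V) = Add(27, Y) (Function('I')(Y, V) = Add(Y, 27) = Add(27, Y))
Add(Mul(Function('I')(j, 575), Pow(-269246, -1)), Mul(Mul(-1585, -32), Pow(-384874, -1))) = Add(Mul(Add(27, 147), Pow(-269246, -1)), Mul(Mul(-1585, -32), Pow(-384874, -1))) = Add(Mul(174, Rational(-1, 269246)), Mul(50720, Rational(-1, 384874))) = Add(Rational(-87, 134623), Rational(-25360, 192437)) = Rational(-3430781299, 25906446251)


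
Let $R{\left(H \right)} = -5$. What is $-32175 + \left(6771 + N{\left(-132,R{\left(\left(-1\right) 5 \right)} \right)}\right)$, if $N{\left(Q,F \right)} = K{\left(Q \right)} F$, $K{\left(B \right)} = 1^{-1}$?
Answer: $-25409$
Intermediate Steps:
$K{\left(B \right)} = 1$
$N{\left(Q,F \right)} = F$ ($N{\left(Q,F \right)} = 1 F = F$)
$-32175 + \left(6771 + N{\left(-132,R{\left(\left(-1\right) 5 \right)} \right)}\right) = -32175 + \left(6771 - 5\right) = -32175 + 6766 = -25409$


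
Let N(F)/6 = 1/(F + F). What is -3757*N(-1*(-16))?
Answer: -11271/16 ≈ -704.44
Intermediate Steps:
N(F) = 3/F (N(F) = 6/(F + F) = 6/((2*F)) = 6*(1/(2*F)) = 3/F)
-3757*N(-1*(-16)) = -11271/((-1*(-16))) = -11271/16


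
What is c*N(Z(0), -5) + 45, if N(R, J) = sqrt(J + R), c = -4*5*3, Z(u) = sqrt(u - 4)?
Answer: 45 - 60*sqrt(-5 + 2*I) ≈ 18.669 - 136.72*I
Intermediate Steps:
Z(u) = sqrt(-4 + u)
c = -60 (c = -20*3 = -60)
c*N(Z(0), -5) + 45 = -60*sqrt(-5 + sqrt(-4 + 0)) + 45 = -60*sqrt(-5 + sqrt(-4)) + 45 = -60*sqrt(-5 + 2*I) + 45 = 45 - 60*sqrt(-5 + 2*I)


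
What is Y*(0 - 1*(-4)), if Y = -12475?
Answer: -49900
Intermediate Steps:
Y*(0 - 1*(-4)) = -12475*(0 - 1*(-4)) = -12475*(0 + 4) = -12475*4 = -49900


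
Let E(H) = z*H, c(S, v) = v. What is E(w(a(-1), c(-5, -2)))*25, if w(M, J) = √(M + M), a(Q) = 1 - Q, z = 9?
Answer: 450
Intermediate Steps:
w(M, J) = √2*√M (w(M, J) = √(2*M) = √2*√M)
E(H) = 9*H
E(w(a(-1), c(-5, -2)))*25 = (9*(√2*√(1 - 1*(-1))))*25 = (9*(√2*√(1 + 1)))*25 = (9*(√2*√2))*25 = (9*2)*25 = 18*25 = 450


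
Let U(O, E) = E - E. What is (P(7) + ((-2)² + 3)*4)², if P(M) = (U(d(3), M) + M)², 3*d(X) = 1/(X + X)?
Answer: 5929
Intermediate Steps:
d(X) = 1/(6*X) (d(X) = 1/(3*(X + X)) = 1/(3*((2*X))) = (1/(2*X))/3 = 1/(6*X))
U(O, E) = 0
P(M) = M² (P(M) = (0 + M)² = M²)
(P(7) + ((-2)² + 3)*4)² = (7² + ((-2)² + 3)*4)² = (49 + (4 + 3)*4)² = (49 + 7*4)² = (49 + 28)² = 77² = 5929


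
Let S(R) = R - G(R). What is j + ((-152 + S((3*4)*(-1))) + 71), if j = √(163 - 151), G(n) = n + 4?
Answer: -85 + 2*√3 ≈ -81.536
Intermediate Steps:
G(n) = 4 + n
j = 2*√3 (j = √12 = 2*√3 ≈ 3.4641)
S(R) = -4 (S(R) = R - (4 + R) = R + (-4 - R) = -4)
j + ((-152 + S((3*4)*(-1))) + 71) = 2*√3 + ((-152 - 4) + 71) = 2*√3 + (-156 + 71) = 2*√3 - 85 = -85 + 2*√3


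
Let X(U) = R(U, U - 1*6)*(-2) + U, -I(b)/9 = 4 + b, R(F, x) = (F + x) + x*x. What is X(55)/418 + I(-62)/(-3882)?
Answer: -3242251/270446 ≈ -11.989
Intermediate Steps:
R(F, x) = F + x + x² (R(F, x) = (F + x) + x² = F + x + x²)
I(b) = -36 - 9*b (I(b) = -9*(4 + b) = -36 - 9*b)
X(U) = 12 - 3*U - 2*(-6 + U)² (X(U) = (U + (U - 1*6) + (U - 1*6)²)*(-2) + U = (U + (U - 6) + (U - 6)²)*(-2) + U = (U + (-6 + U) + (-6 + U)²)*(-2) + U = (-6 + (-6 + U)² + 2*U)*(-2) + U = (12 - 4*U - 2*(-6 + U)²) + U = 12 - 3*U - 2*(-6 + U)²)
X(55)/418 + I(-62)/(-3882) = (-60 - 2*55² + 21*55)/418 + (-36 - 9*(-62))/(-3882) = (-60 - 2*3025 + 1155)*(1/418) + (-36 + 558)*(-1/3882) = (-60 - 6050 + 1155)*(1/418) + 522*(-1/3882) = -4955*1/418 - 87/647 = -4955/418 - 87/647 = -3242251/270446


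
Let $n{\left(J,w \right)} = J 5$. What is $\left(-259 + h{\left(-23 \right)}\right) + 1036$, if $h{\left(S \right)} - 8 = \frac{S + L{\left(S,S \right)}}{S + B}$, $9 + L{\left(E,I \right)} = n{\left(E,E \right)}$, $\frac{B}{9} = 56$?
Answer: $\frac{377438}{481} \approx 784.69$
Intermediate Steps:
$n{\left(J,w \right)} = 5 J$
$B = 504$ ($B = 9 \cdot 56 = 504$)
$L{\left(E,I \right)} = -9 + 5 E$
$h{\left(S \right)} = 8 + \frac{-9 + 6 S}{504 + S}$ ($h{\left(S \right)} = 8 + \frac{S + \left(-9 + 5 S\right)}{S + 504} = 8 + \frac{-9 + 6 S}{504 + S}$)
$\left(-259 + h{\left(-23 \right)}\right) + 1036 = \left(-259 + \frac{4023 + 14 \left(-23\right)}{504 - 23}\right) + 1036 = \left(-259 + \frac{4023 - 322}{481}\right) + 1036 = \left(-259 + \frac{1}{481} \cdot 3701\right) + 1036 = \left(-259 + \frac{3701}{481}\right) + 1036 = - \frac{120878}{481} + 1036 = \frac{377438}{481}$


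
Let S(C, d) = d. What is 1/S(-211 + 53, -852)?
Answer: -1/852 ≈ -0.0011737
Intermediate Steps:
1/S(-211 + 53, -852) = 1/(-852) = -1/852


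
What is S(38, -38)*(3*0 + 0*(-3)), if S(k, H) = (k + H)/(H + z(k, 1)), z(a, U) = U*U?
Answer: 0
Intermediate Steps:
z(a, U) = U**2
S(k, H) = (H + k)/(1 + H) (S(k, H) = (k + H)/(H + 1**2) = (H + k)/(H + 1) = (H + k)/(1 + H))
S(38, -38)*(3*0 + 0*(-3)) = ((-38 + 38)/(1 - 38))*(3*0 + 0*(-3)) = (0/(-37))*(0 + 0) = -1/37*0*0 = 0*0 = 0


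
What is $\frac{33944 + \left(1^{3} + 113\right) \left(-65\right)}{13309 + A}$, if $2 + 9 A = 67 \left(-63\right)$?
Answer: $\frac{119403}{57779} \approx 2.0665$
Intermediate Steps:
$A = - \frac{4223}{9}$ ($A = - \frac{2}{9} + \frac{67 \left(-63\right)}{9} = - \frac{2}{9} + \frac{1}{9} \left(-4221\right) = - \frac{2}{9} - 469 = - \frac{4223}{9} \approx -469.22$)
$\frac{33944 + \left(1^{3} + 113\right) \left(-65\right)}{13309 + A} = \frac{33944 + \left(1^{3} + 113\right) \left(-65\right)}{13309 - \frac{4223}{9}} = \frac{33944 + \left(1 + 113\right) \left(-65\right)}{\frac{115558}{9}} = \left(33944 + 114 \left(-65\right)\right) \frac{9}{115558} = \left(33944 - 7410\right) \frac{9}{115558} = 26534 \cdot \frac{9}{115558} = \frac{119403}{57779}$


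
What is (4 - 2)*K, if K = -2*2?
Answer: -8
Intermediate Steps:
K = -4
(4 - 2)*K = (4 - 2)*(-4) = 2*(-4) = -8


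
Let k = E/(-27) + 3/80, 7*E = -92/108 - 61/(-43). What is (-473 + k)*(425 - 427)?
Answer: 1186083959/1253880 ≈ 945.93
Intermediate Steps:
E = 94/1161 (E = (-92/108 - 61/(-43))/7 = (-92*1/108 - 61*(-1/43))/7 = (-23/27 + 61/43)/7 = (⅐)*(658/1161) = 94/1161 ≈ 0.080965)
k = 86521/2507760 (k = (94/1161)/(-27) + 3/80 = (94/1161)*(-1/27) + 3*(1/80) = -94/31347 + 3/80 = 86521/2507760 ≈ 0.034501)
(-473 + k)*(425 - 427) = (-473 + 86521/2507760)*(425 - 427) = -1186083959/2507760*(-2) = 1186083959/1253880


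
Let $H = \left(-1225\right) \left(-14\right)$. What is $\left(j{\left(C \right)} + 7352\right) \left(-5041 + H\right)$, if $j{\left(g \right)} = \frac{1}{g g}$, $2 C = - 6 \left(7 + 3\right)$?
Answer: $\frac{80122843309}{900} \approx 8.9025 \cdot 10^{7}$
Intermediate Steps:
$H = 17150$
$C = -30$ ($C = \frac{\left(-6\right) \left(7 + 3\right)}{2} = \frac{\left(-6\right) 10}{2} = \frac{1}{2} \left(-60\right) = -30$)
$j{\left(g \right)} = \frac{1}{g^{2}}$
$\left(j{\left(C \right)} + 7352\right) \left(-5041 + H\right) = \left(\frac{1}{900} + 7352\right) \left(-5041 + 17150\right) = \left(\frac{1}{900} + 7352\right) 12109 = \frac{6616801}{900} \cdot 12109 = \frac{80122843309}{900}$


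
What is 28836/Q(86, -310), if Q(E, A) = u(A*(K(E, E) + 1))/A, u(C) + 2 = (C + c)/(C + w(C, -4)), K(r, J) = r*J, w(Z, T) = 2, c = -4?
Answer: 3416350290480/382177 ≈ 8.9392e+6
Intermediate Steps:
K(r, J) = J*r
u(C) = -2 + (-4 + C)/(2 + C) (u(C) = -2 + (C - 4)/(C + 2) = -2 + (-4 + C)/(2 + C))
Q(E, A) = (-8 - A*(1 + E²))/(A*(2 + A*(1 + E²))) (Q(E, A) = ((-8 - A*(E*E + 1))/(2 + A*(E*E + 1)))/A = ((-8 - A*(E² + 1))/(2 + A*(E² + 1)))/A = ((-8 - A*(1 + E²))/(2 + A*(1 + E²)))/A = (-8 - A*(1 + E²))/(A*(2 + A*(1 + E²))))
28836/Q(86, -310) = 28836/(((-8 - 1*(-310)*(1 + 86²))/((-310)*(2 - 310*(1 + 86²))))) = 28836/((-(-8 - 1*(-310)*(1 + 7396))/(310*(2 - 310*(1 + 7396))))) = 28836/((-(-8 - 1*(-310)*7397)/(310*(2 - 310*7397)))) = 28836/((-(-8 + 2293070)/(310*(2 - 2293070)))) = 28836/((-1/310*2293062/(-2293068))) = 28836/((-1/310*(-1/2293068)*2293062)) = 28836/(382177/118475180) = 28836*(118475180/382177) = 3416350290480/382177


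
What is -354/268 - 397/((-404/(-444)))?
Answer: -5922855/13534 ≈ -437.63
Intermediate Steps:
-354/268 - 397/((-404/(-444))) = -354*1/268 - 397/((-404*(-1/444))) = -177/134 - 397/101/111 = -177/134 - 397*111/101 = -177/134 - 44067/101 = -5922855/13534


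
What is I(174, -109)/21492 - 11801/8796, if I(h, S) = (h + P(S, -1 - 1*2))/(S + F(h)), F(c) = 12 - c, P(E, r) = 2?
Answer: -5727874169/4269235356 ≈ -1.3417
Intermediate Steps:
I(h, S) = (2 + h)/(12 + S - h) (I(h, S) = (h + 2)/(S + (12 - h)) = (2 + h)/(12 + S - h))
I(174, -109)/21492 - 11801/8796 = ((2 + 174)/(12 - 109 - 1*174))/21492 - 11801/8796 = (176/(12 - 109 - 174))*(1/21492) - 11801*1/8796 = (176/(-271))*(1/21492) - 11801/8796 = -1/271*176*(1/21492) - 11801/8796 = -176/271*1/21492 - 11801/8796 = -44/1456083 - 11801/8796 = -5727874169/4269235356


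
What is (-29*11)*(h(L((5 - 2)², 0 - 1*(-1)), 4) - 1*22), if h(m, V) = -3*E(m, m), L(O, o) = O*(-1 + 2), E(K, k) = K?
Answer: 15631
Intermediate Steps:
L(O, o) = O (L(O, o) = O*1 = O)
h(m, V) = -3*m
(-29*11)*(h(L((5 - 2)², 0 - 1*(-1)), 4) - 1*22) = (-29*11)*(-3*(5 - 2)² - 1*22) = -319*(-3*3² - 22) = -319*(-3*9 - 22) = -319*(-27 - 22) = -319*(-49) = 15631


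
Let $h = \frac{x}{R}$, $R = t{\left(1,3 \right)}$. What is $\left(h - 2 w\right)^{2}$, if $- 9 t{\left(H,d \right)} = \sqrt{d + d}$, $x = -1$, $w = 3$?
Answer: $\frac{99}{2} - 18 \sqrt{6} \approx 5.4092$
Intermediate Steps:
$t{\left(H,d \right)} = - \frac{\sqrt{2} \sqrt{d}}{9}$ ($t{\left(H,d \right)} = - \frac{\sqrt{d + d}}{9} = - \frac{\sqrt{2 d}}{9} = - \frac{\sqrt{2} \sqrt{d}}{9}$)
$R = - \frac{\sqrt{6}}{9}$ ($R = - \frac{\sqrt{2} \sqrt{3}}{9} = - \frac{\sqrt{6}}{9} \approx -0.27217$)
$h = \frac{3 \sqrt{6}}{2}$ ($h = - \frac{1}{\left(- \frac{1}{9}\right) \sqrt{6}} = - \frac{\left(-3\right) \sqrt{6}}{2} = \frac{3 \sqrt{6}}{2} \approx 3.6742$)
$\left(h - 2 w\right)^{2} = \left(\frac{3 \sqrt{6}}{2} - 6\right)^{2} = \left(-6 + \frac{3 \sqrt{6}}{2}\right)^{2}$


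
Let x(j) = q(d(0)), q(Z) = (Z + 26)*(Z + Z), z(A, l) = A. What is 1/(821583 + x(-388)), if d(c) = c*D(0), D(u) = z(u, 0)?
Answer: 1/821583 ≈ 1.2172e-6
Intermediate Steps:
D(u) = u
d(c) = 0 (d(c) = c*0 = 0)
q(Z) = 2*Z*(26 + Z) (q(Z) = (26 + Z)*(2*Z) = 2*Z*(26 + Z))
x(j) = 0 (x(j) = 2*0*(26 + 0) = 2*0*26 = 0)
1/(821583 + x(-388)) = 1/(821583 + 0) = 1/821583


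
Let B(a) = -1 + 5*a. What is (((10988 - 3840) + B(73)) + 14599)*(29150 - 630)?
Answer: 630605720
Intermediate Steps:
(((10988 - 3840) + B(73)) + 14599)*(29150 - 630) = (((10988 - 3840) + (-1 + 5*73)) + 14599)*(29150 - 630) = ((7148 + (-1 + 365)) + 14599)*28520 = ((7148 + 364) + 14599)*28520 = (7512 + 14599)*28520 = 22111*28520 = 630605720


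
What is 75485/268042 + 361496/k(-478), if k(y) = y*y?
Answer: 28535806393/15310827082 ≈ 1.8638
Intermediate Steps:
k(y) = y²
75485/268042 + 361496/k(-478) = 75485/268042 + 361496/((-478)²) = 75485*(1/268042) + 361496/228484 = 75485/268042 + 361496*(1/228484) = 75485/268042 + 90374/57121 = 28535806393/15310827082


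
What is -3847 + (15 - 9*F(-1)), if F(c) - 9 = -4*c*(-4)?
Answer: -3769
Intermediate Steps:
F(c) = 9 + 16*c (F(c) = 9 - 4*c*(-4) = 9 + 16*c)
-3847 + (15 - 9*F(-1)) = -3847 + (15 - 9*(9 + 16*(-1))) = -3847 + (15 - 9*(9 - 16)) = -3847 + (15 - 9*(-7)) = -3847 + (15 + 63) = -3847 + 78 = -3769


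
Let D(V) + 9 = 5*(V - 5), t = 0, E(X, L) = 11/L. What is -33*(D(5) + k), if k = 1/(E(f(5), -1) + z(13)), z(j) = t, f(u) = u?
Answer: 300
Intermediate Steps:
z(j) = 0
D(V) = -34 + 5*V (D(V) = -9 + 5*(V - 5) = -9 + 5*(-5 + V) = -9 + (-25 + 5*V) = -34 + 5*V)
k = -1/11 (k = 1/(11/(-1) + 0) = 1/(11*(-1) + 0) = 1/(-11 + 0) = 1/(-11) = -1/11 ≈ -0.090909)
-33*(D(5) + k) = -33*((-34 + 5*5) - 1/11) = -33*((-34 + 25) - 1/11) = -33*(-9 - 1/11) = -33*(-100/11) = 300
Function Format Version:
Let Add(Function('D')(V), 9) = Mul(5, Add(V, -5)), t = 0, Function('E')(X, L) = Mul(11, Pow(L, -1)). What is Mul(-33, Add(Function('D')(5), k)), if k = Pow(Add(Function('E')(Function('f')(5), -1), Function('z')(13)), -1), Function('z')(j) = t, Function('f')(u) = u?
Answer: 300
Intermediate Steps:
Function('z')(j) = 0
Function('D')(V) = Add(-34, Mul(5, V)) (Function('D')(V) = Add(-9, Mul(5, Add(V, -5))) = Add(-9, Mul(5, Add(-5, V))) = Add(-9, Add(-25, Mul(5, V))) = Add(-34, Mul(5, V)))
k = Rational(-1, 11) (k = Pow(Add(Mul(11, Pow(-1, -1)), 0), -1) = Pow(Add(Mul(11, -1), 0), -1) = Pow(Add(-11, 0), -1) = Pow(-11, -1) = Rational(-1, 11) ≈ -0.090909)
Mul(-33, Add(Function('D')(5), k)) = Mul(-33, Add(Add(-34, Mul(5, 5)), Rational(-1, 11))) = Mul(-33, Add(Add(-34, 25), Rational(-1, 11))) = Mul(-33, Add(-9, Rational(-1, 11))) = Mul(-33, Rational(-100, 11)) = 300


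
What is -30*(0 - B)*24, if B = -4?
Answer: -2880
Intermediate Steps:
-30*(0 - B)*24 = -30*(0 - 1*(-4))*24 = -30*(0 + 4)*24 = -30*4*24 = -120*24 = -2880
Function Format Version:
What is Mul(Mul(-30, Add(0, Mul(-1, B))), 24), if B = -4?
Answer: -2880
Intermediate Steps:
Mul(Mul(-30, Add(0, Mul(-1, B))), 24) = Mul(Mul(-30, Add(0, Mul(-1, -4))), 24) = Mul(Mul(-30, Add(0, 4)), 24) = Mul(Mul(-30, 4), 24) = Mul(-120, 24) = -2880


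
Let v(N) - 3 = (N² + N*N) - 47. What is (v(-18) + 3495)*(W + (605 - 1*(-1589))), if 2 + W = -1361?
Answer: 3406269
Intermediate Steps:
W = -1363 (W = -2 - 1361 = -1363)
v(N) = -44 + 2*N² (v(N) = 3 + ((N² + N*N) - 47) = 3 + ((N² + N²) - 47) = 3 + (2*N² - 47) = 3 + (-47 + 2*N²) = -44 + 2*N²)
(v(-18) + 3495)*(W + (605 - 1*(-1589))) = ((-44 + 2*(-18)²) + 3495)*(-1363 + (605 - 1*(-1589))) = ((-44 + 2*324) + 3495)*(-1363 + (605 + 1589)) = ((-44 + 648) + 3495)*(-1363 + 2194) = (604 + 3495)*831 = 4099*831 = 3406269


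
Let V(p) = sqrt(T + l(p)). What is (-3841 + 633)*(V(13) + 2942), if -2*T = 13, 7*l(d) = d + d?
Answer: -9437936 - 1604*I*sqrt(546)/7 ≈ -9.4379e+6 - 5354.3*I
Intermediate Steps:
l(d) = 2*d/7 (l(d) = (d + d)/7 = (2*d)/7 = 2*d/7)
T = -13/2 (T = -1/2*13 = -13/2 ≈ -6.5000)
V(p) = sqrt(-13/2 + 2*p/7)
(-3841 + 633)*(V(13) + 2942) = (-3841 + 633)*(sqrt(-1274 + 56*13)/14 + 2942) = -3208*(sqrt(-1274 + 728)/14 + 2942) = -3208*(sqrt(-546)/14 + 2942) = -3208*((I*sqrt(546))/14 + 2942) = -3208*(I*sqrt(546)/14 + 2942) = -3208*(2942 + I*sqrt(546)/14) = -9437936 - 1604*I*sqrt(546)/7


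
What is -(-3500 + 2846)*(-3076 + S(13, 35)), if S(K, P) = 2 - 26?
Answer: -2027400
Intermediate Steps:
S(K, P) = -24
-(-3500 + 2846)*(-3076 + S(13, 35)) = -(-3500 + 2846)*(-3076 - 24) = -(-654)*(-3100) = -1*2027400 = -2027400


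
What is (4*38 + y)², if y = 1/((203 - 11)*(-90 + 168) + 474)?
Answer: 5514987256801/238702500 ≈ 23104.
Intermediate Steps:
y = 1/15450 (y = 1/(192*78 + 474) = 1/(14976 + 474) = 1/15450 ≈ 6.4725e-5)
(4*38 + y)² = (4*38 + 1/15450)² = (152 + 1/15450)² = (2348401/15450)² = 5514987256801/238702500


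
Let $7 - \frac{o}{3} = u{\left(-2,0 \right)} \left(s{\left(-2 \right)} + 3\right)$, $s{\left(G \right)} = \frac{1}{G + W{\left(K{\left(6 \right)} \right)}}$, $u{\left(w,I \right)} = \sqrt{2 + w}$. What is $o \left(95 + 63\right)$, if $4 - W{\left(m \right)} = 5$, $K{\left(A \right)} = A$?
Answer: $3318$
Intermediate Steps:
$W{\left(m \right)} = -1$ ($W{\left(m \right)} = 4 - 5 = -1$)
$s{\left(G \right)} = \frac{1}{-1 + G}$ ($s{\left(G \right)} = \frac{1}{G - 1} = \frac{1}{-1 + G}$)
$o = 21$ ($o = 21 - 3 \sqrt{2 - 2} \left(\frac{1}{-1 - 2} + 3\right) = 21 - 3 \sqrt{0} \left(\frac{1}{-3} + 3\right) = 21 - 3 \cdot 0 \left(- \frac{1}{3} + 3\right) = 21 - 3 \cdot 0 \cdot \frac{8}{3} = 21 - 0 = 21 + 0 = 21$)
$o \left(95 + 63\right) = 21 \left(95 + 63\right) = 21 \cdot 158 = 3318$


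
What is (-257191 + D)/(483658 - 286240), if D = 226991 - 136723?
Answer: -55641/65806 ≈ -0.84553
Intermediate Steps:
D = 90268
(-257191 + D)/(483658 - 286240) = (-257191 + 90268)/(483658 - 286240) = -166923/197418 = -166923*1/197418 = -55641/65806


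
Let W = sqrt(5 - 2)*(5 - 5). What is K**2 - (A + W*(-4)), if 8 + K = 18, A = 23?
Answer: 77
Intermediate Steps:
W = 0 (W = sqrt(3)*0 = 0)
K = 10 (K = -8 + 18 = 10)
K**2 - (A + W*(-4)) = 10**2 - (23 + 0*(-4)) = 100 - (23 + 0) = 100 - 1*23 = 100 - 23 = 77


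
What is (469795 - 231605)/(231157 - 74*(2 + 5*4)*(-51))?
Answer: 47638/62837 ≈ 0.75812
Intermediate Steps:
(469795 - 231605)/(231157 - 74*(2 + 5*4)*(-51)) = 238190/(231157 - 74*(2 + 20)*(-51)) = 238190/(231157 - 74*22*(-51)) = 238190/(231157 - 1628*(-51)) = 238190/(231157 + 83028) = 238190/314185 = 238190*(1/314185) = 47638/62837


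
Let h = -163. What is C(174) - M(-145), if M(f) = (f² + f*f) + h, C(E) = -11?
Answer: -41898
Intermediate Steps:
M(f) = -163 + 2*f² (M(f) = (f² + f*f) - 163 = (f² + f²) - 163 = 2*f² - 163 = -163 + 2*f²)
C(174) - M(-145) = -11 - (-163 + 2*(-145)²) = -11 - (-163 + 2*21025) = -11 - (-163 + 42050) = -11 - 1*41887 = -11 - 41887 = -41898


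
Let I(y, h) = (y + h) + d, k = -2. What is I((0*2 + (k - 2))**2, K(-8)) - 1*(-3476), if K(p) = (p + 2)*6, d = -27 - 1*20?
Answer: 3409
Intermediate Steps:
d = -47 (d = -27 - 20 = -47)
K(p) = 12 + 6*p (K(p) = (2 + p)*6 = 12 + 6*p)
I(y, h) = -47 + h + y (I(y, h) = (y + h) - 47 = (h + y) - 47 = -47 + h + y)
I((0*2 + (k - 2))**2, K(-8)) - 1*(-3476) = (-47 + (12 + 6*(-8)) + (0*2 + (-2 - 2))**2) - 1*(-3476) = (-47 + (12 - 48) + (0 - 4)**2) + 3476 = (-47 - 36 + (-4)**2) + 3476 = (-47 - 36 + 16) + 3476 = -67 + 3476 = 3409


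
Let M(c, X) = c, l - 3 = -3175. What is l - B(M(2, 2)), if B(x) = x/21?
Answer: -66614/21 ≈ -3172.1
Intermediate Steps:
l = -3172 (l = 3 - 3175 = -3172)
B(x) = x/21 (B(x) = x*(1/21) = x/21)
l - B(M(2, 2)) = -3172 - 2/21 = -66614/21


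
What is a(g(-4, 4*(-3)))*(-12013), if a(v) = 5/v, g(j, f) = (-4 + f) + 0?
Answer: 60065/16 ≈ 3754.1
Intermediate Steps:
g(j, f) = -4 + f
a(g(-4, 4*(-3)))*(-12013) = (5/(-4 + 4*(-3)))*(-12013) = (5/(-4 - 12))*(-12013) = (5/(-16))*(-12013) = (5*(-1/16))*(-12013) = -5/16*(-12013) = 60065/16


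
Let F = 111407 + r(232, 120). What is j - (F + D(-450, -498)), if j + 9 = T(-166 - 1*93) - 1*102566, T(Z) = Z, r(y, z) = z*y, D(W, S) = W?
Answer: -241631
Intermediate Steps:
r(y, z) = y*z
j = -102834 (j = -9 + ((-166 - 1*93) - 1*102566) = -9 + ((-166 - 93) - 102566) = -9 + (-259 - 102566) = -9 - 102825 = -102834)
F = 139247 (F = 111407 + 232*120 = 111407 + 27840 = 139247)
j - (F + D(-450, -498)) = -102834 - (139247 - 450) = -102834 - 1*138797 = -102834 - 138797 = -241631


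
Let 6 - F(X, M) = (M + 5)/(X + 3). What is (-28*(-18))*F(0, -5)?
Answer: 3024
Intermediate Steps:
F(X, M) = 6 - (5 + M)/(3 + X) (F(X, M) = 6 - (M + 5)/(X + 3) = 6 - (5 + M)/(3 + X))
(-28*(-18))*F(0, -5) = (-28*(-18))*((13 - 1*(-5) + 6*0)/(3 + 0)) = 504*((13 + 5 + 0)/3) = 504*((⅓)*18) = 504*6 = 3024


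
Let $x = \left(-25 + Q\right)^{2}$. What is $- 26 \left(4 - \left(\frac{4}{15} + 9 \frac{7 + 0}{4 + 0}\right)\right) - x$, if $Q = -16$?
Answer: $- \frac{41057}{30} \approx -1368.6$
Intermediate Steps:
$x = 1681$ ($x = \left(-25 - 16\right)^{2} = \left(-41\right)^{2} = 1681$)
$- 26 \left(4 - \left(\frac{4}{15} + 9 \frac{7 + 0}{4 + 0}\right)\right) - x = - 26 \left(4 - \left(\frac{4}{15} + 9 \frac{7 + 0}{4 + 0}\right)\right) - 1681 = - 26 \left(4 - \left(\frac{4}{15} + \frac{9}{4 \cdot \frac{1}{7}}\right)\right) - 1681 = - 26 \left(4 - \left(\frac{4}{15} + \frac{9}{\frac{4}{7}}\right)\right) - 1681 = - 26 \left(4 - \frac{961}{60}\right) - 1681 = \left(-26\right) \left(- \frac{721}{60}\right) - 1681 = \frac{9373}{30} - 1681 = - \frac{41057}{30}$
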